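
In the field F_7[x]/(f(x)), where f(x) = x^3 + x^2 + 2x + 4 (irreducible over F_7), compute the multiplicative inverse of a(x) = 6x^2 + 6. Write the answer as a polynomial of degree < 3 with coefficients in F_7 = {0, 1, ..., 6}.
a(x)^(-1) ≡ 2x^2 + 3x + 3 (mod f(x))

Since f is irreducible over F_7, F_7[x]/(f) is a field and a(x) ≠ 0 has an inverse. Apply the extended Euclidean algorithm to f(x) and a(x) in F_7[x]: f(x) = (6x + 6)·a(x) + (x + 3);  a(x) = (6x + 3)·(x + 3) + (4). The last nonzero remainder is the constant 4 = gcd(f, a) in F_7. Back-substituting through the division chain expresses 4 = s(x)·a(x) + t(x)·f(x) with s(x) ≡ x^2 + 5x + 5 (mod f), so (x^2 + 5x + 5)·a(x) ≡ 4 (mod f). Multiplying by 4^(-1) ≡ 2 in F_7 gives a(x)^(-1) ≡ 2·(x^2 + 5x + 5) ≡ 2x^2 + 3x + 3 (mod f). Check: (6x^2 + 6)·(2x^2 + 3x + 3) = 5x^4 + 4x^3 + 2x^2 + 4x + 4 ≡ 1 (mod x^3 + x^2 + 2x + 4).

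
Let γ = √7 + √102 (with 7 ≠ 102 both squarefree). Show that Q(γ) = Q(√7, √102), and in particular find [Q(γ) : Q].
[Q(γ) : Q] = 4 (equivalently, Q(γ) = Q(√7, √102))

Obviously Q(γ) ⊆ Q(√7, √102), and [Q(√7, √102):Q] = 4 (since 7, 102 are distinct squarefree integers > 1 with 714 not a perfect square). To show equality we compute the minimal polynomial of γ. From γ = √7 + √102: γ^2 = 7 + 2√(714) + 102 = 109 + 2√(714), so γ^2 - 109 = 2√(714); squaring, (γ^2 - 109)^2 = 4·714, i.e. γ^4 - 218γ^2 + 11881 - 2856 = 0, i.e. γ^4 - 218γ^2 + 9025 = 0. So γ is a root of x^4 - 218x^2 + 9025. This polynomial is irreducible over Q: it has no rational root (each ±√7 ± √102 is irrational), and any factorization into two quadratics over Q would force √(714) ∈ Q (pairing opposite roots) or √7, √102 ∈ Q (other pairings), all impossible. Hence [Q(γ):Q] = 4 = [Q(√7, √102):Q], so Q(γ) = Q(√7, √102).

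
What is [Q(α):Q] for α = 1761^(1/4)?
[Q(α):Q] = 4

α is a root of x^4 - 1761. By Eisenstein's criterion at the prime p = 3 (which divides the constant term 1761 but p^2 = 9 does not, since 1761 is squarefree), x^4 - 1761 is irreducible over Q. Hence [Q(α):Q] = 4.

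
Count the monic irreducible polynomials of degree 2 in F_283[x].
There are 39903 monic irreducible polynomials of degree 2 over F_283

Each element of F_{283^2} that lies in no proper subfield is a root of exactly one monic irreducible of degree 2 over F_283, and each such polynomial has 2 distinct roots in F_{283^2}. By Möbius inversion the count is N_283(2) = (1/2) Σ_{d|2} μ(2/d) · 283^d = (1/2)(μ(2)·283^1 + μ(1)·283^2) = 79806/2 = 39903.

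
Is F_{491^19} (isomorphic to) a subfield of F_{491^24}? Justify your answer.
No: F_{491^19} is not a subfield of F_{491^24}

F_{p^m} embeds in F_{p^n} iff m | n. Here 19 ∤ 24 (since 24 = 1·19 + 5 with remainder 5 ≠ 0), so F_{491^19} is not a subfield of F_{491^24}. Equivalently: if it were, the tower law would give 19 = [F_{491^19}:F_491] dividing [F_{491^24}:F_491] = 24, contradiction.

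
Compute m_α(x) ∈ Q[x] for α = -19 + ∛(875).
m_α(x) = x^3 + 57x^2 + 1083x + 5984

Set β = α + 19 = ∛(875), so β^3 = 875. Then (α + 19)^3 - 875 = 0, i.e. α is a root of g(x) = (x + 19)^3 - 875 = x^3 + 57x^2 + 1083x + 5984. Since g(x) = h(x + 19) where h(x) = x^3 - 875, and h is irreducible over Q (because 875 is not a perfect cube, so h has no rational root, and a monic cubic with no rational root is irreducible), g is also irreducible (irreducibility is preserved under the substitution x → x + 19). Hence m_α(x) = x^3 + 57x^2 + 1083x + 5984.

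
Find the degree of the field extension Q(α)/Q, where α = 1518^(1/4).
[Q(α):Q] = 4

α is a root of x^4 - 1518. By Eisenstein's criterion at the prime p = 2 (which divides the constant term 1518 but p^2 = 4 does not, since 1518 is squarefree), x^4 - 1518 is irreducible over Q. Hence [Q(α):Q] = 4.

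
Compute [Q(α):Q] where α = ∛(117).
[Q(α):Q] = 3

The minimal polynomial of α is x^3 - 117, irreducible over Q since 117 is not a perfect cube (so x^3 - 117 has no rational root). Hence [Q(α):Q] = deg(m_α) = 3.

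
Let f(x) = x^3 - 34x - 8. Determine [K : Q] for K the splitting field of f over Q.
[K : Q] = 6

By the rational root test, any rational root of the monic integer polynomial f(x) = x^3 - 34x - 8 must be an integer dividing the constant term -8, i.e. one of ±{1, 2, 4, 8}. Evaluating: f(1) = -41, f(-1) = 25, f(2) = -68, f(-2) = 52, f(4) = -80, f(-4) = 64, f(8) = 232, f(-8) = -248; none is 0, so f has no rational root and is therefore irreducible over Q (a cubic with no linear factor over a field is irreducible). For an irreducible cubic, the Galois group is A_3 or S_3 according as the discriminant disc(f) = -4a^3 - 27b^2 = -4·(-34)^3 - 27·(-8)^2 = 155488 is or is not a square in Q. Here disc(f) = 155488 is not a perfect square in Q, so the Galois group of f over Q is not contained in A_3 and must be all of S_3. The splitting field has degree |S_3| = 6 over Q, so [K : Q] = 6.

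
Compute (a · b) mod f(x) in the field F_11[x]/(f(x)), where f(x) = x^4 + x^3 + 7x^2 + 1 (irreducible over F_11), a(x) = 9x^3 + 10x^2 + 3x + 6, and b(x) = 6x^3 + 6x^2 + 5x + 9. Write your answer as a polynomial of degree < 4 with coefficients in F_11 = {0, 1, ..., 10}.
a · b ≡ 3x^3 + 4x^2 + 8x + 6 (mod f(x))

Multiply in F_11[x]: a(x)·b(x) = (9x^3 + 10x^2 + 3x + 6)·(6x^3 + 6x^2 + 5x + 9) = 10x^6 + 4x^5 + 2x^4 + 9x^3 + 9x^2 + 2x + 10. This has degree ≥ 4, so divide by f(x) over F_11: 10x^6 + 4x^5 + 2x^4 + 9x^3 + 9x^2 + 2x + 10 = (10x^2 + 5x + 4)·(x^4 + x^3 + 7x^2 + 1) + (3x^3 + 4x^2 + 8x + 6). Hence a·b ≡ 3x^3 + 4x^2 + 8x + 6 (mod f). (F_11[x]/(f) is a field with 11^4 = 14641 elements since f is irreducible of degree 4.)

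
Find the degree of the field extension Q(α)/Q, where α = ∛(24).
[Q(α):Q] = 3

The minimal polynomial of α is x^3 - 24, irreducible over Q since 24 is not a perfect cube (so x^3 - 24 has no rational root). Hence [Q(α):Q] = deg(m_α) = 3.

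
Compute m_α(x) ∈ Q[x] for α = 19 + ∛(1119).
m_α(x) = x^3 - 57x^2 + 1083x - 7978

Set β = α - 19 = ∛(1119), so β^3 = 1119. Then (α - 19)^3 - 1119 = 0, i.e. α is a root of g(x) = (x - 19)^3 - 1119 = x^3 - 57x^2 + 1083x - 7978. Since g(x) = h(x - 19) where h(x) = x^3 - 1119, and h is irreducible over Q (because 1119 is not a perfect cube, so h has no rational root, and a monic cubic with no rational root is irreducible), g is also irreducible (irreducibility is preserved under the substitution x → x - 19). Hence m_α(x) = x^3 - 57x^2 + 1083x - 7978.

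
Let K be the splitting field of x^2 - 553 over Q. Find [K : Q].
[K : Q] = 2

f(x) = x^2 - 553 factors as (x - √553)(x + √553). The splitting field is K = Q(√553). Since 553 is squarefree and > 1, it is not a perfect square, so x^2 - 553 is irreducible over Q and [Q(√553) : Q] = 2. Hence [K : Q] = 2.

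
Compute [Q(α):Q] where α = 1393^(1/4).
[Q(α):Q] = 4

α is a root of x^4 - 1393. By Eisenstein's criterion at the prime p = 7 (which divides the constant term 1393 but p^2 = 49 does not, since 1393 is squarefree), x^4 - 1393 is irreducible over Q. Hence [Q(α):Q] = 4.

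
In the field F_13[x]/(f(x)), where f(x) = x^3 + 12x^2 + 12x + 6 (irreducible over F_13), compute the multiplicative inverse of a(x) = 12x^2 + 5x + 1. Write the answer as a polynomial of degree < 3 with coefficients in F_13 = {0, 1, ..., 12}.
a(x)^(-1) ≡ 10x^2 + 11x + 6 (mod f(x))

Since f is irreducible over F_13, F_13[x]/(f) is a field and a(x) ≠ 0 has an inverse. Apply the extended Euclidean algorithm to f(x) and a(x) in F_13[x]: f(x) = (12x + 9)·a(x) + (7x + 10);  a(x) = (11x + 11)·(7x + 10) + (8). The last nonzero remainder is the constant 8 = gcd(f, a) in F_13. Back-substituting through the division chain expresses 8 = s(x)·a(x) + t(x)·f(x) with s(x) ≡ 2x^2 + 10x + 9 (mod f), so (2x^2 + 10x + 9)·a(x) ≡ 8 (mod f). Multiplying by 8^(-1) ≡ 5 in F_13 gives a(x)^(-1) ≡ 5·(2x^2 + 10x + 9) ≡ 10x^2 + 11x + 6 (mod f). Check: (12x^2 + 5x + 1)·(10x^2 + 11x + 6) = 3x^4 + 7x^2 + 2x + 6 ≡ 1 (mod x^3 + 12x^2 + 12x + 6).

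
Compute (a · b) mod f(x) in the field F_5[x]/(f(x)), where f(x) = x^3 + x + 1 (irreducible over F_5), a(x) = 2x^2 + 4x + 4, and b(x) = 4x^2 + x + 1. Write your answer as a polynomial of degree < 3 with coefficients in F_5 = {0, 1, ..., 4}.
a · b ≡ 4x^2 + 2x + 1 (mod f(x))

Multiply in F_5[x]: a(x)·b(x) = (2x^2 + 4x + 4)·(4x^2 + x + 1) = 3x^4 + 3x^3 + 2x^2 + 3x + 4. This has degree ≥ 3, so divide by f(x) over F_5: 3x^4 + 3x^3 + 2x^2 + 3x + 4 = (3x + 3)·(x^3 + x + 1) + (4x^2 + 2x + 1). Hence a·b ≡ 4x^2 + 2x + 1 (mod f). (F_5[x]/(f) is a field with 5^3 = 125 elements since f is irreducible of degree 3.)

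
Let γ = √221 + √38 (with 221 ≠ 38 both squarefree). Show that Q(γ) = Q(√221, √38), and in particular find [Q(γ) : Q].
[Q(γ) : Q] = 4 (equivalently, Q(γ) = Q(√221, √38))

Obviously Q(γ) ⊆ Q(√221, √38), and [Q(√221, √38):Q] = 4 (since 221, 38 are distinct squarefree integers > 1 with 8398 not a perfect square). To show equality we compute the minimal polynomial of γ. From γ = √221 + √38: γ^2 = 221 + 2√(8398) + 38 = 259 + 2√(8398), so γ^2 - 259 = 2√(8398); squaring, (γ^2 - 259)^2 = 4·8398, i.e. γ^4 - 518γ^2 + 67081 - 33592 = 0, i.e. γ^4 - 518γ^2 + 33489 = 0. So γ is a root of x^4 - 518x^2 + 33489. This polynomial is irreducible over Q: it has no rational root (each ±√221 ± √38 is irrational), and any factorization into two quadratics over Q would force √(8398) ∈ Q (pairing opposite roots) or √221, √38 ∈ Q (other pairings), all impossible. Hence [Q(γ):Q] = 4 = [Q(√221, √38):Q], so Q(γ) = Q(√221, √38).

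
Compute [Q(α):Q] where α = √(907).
[Q(α):Q] = 2

[Q(α):Q] equals the degree of the minimal polynomial of α. Here α^2 = 907 and x^2 - 907 is irreducible (d = 907 is squarefree, ≠ 1, hence not a square), so deg(m_α) = 2. Thus [Q(α):Q] = 2.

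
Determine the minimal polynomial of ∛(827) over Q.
m_α(x) = x^3 - 827

α satisfies α^3 = 827, so x^3 - 827 annihilates α. By the rational root test, a rational root p/q (in lowest terms) of x^3 - 827 would satisfy p^3 = 827 q^3, forcing q = 1 and p^3 = 827; but 827 is not a perfect cube, contradiction. A monic cubic over Q with no rational root is irreducible (any nontrivial factorization would include a linear factor). Hence x^3 - 827 is the minimal polynomial of α, and in particular [Q(α):Q] = 3.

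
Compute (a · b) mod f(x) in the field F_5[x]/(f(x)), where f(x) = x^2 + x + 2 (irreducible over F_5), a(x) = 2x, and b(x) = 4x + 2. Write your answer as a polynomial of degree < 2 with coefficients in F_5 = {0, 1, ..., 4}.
a · b ≡ x + 4 (mod f(x))

Multiply in F_5[x]: a(x)·b(x) = (2x)·(4x + 2) = 3x^2 + 4x. This has degree ≥ 2, so divide by f(x) over F_5: 3x^2 + 4x = (3)·(x^2 + x + 2) + (x + 4). Hence a·b ≡ x + 4 (mod f). (F_5[x]/(f) is a field with 5^2 = 25 elements since f is irreducible of degree 2.)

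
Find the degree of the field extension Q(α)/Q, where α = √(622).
[Q(α):Q] = 2

[Q(α):Q] equals the degree of the minimal polynomial of α. Here α^2 = 622 and x^2 - 622 is irreducible (d = 622 is squarefree, ≠ 1, hence not a square), so deg(m_α) = 2. Thus [Q(α):Q] = 2.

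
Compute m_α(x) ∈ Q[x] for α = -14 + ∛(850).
m_α(x) = x^3 + 42x^2 + 588x + 1894

Set β = α + 14 = ∛(850), so β^3 = 850. Then (α + 14)^3 - 850 = 0, i.e. α is a root of g(x) = (x + 14)^3 - 850 = x^3 + 42x^2 + 588x + 1894. Since g(x) = h(x + 14) where h(x) = x^3 - 850, and h is irreducible over Q (because 850 is not a perfect cube, so h has no rational root, and a monic cubic with no rational root is irreducible), g is also irreducible (irreducibility is preserved under the substitution x → x + 14). Hence m_α(x) = x^3 + 42x^2 + 588x + 1894.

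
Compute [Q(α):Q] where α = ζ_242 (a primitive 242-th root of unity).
[Q(α):Q] = 110

The minimal polynomial of ζ_242 over Q is the 242-th cyclotomic polynomial Φ_242(x), which is irreducible over Q and has degree φ(242) = 110. Hence [Q(α):Q] = φ(242) = 110.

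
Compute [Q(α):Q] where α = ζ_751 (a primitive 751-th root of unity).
[Q(α):Q] = 750

The minimal polynomial of ζ_751 over Q is the 751-th cyclotomic polynomial Φ_751(x), which is irreducible over Q and has degree φ(751) = 750. Hence [Q(α):Q] = φ(751) = 750.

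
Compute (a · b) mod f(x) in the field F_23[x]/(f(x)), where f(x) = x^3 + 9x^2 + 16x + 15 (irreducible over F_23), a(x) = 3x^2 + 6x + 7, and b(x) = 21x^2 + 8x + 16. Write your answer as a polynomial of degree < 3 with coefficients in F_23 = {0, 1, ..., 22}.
a · b ≡ 21x^2 + 14x + 19 (mod f(x))

Multiply in F_23[x]: a(x)·b(x) = (3x^2 + 6x + 7)·(21x^2 + 8x + 16) = 17x^4 + 12x^3 + 13x^2 + 14x + 20. This has degree ≥ 3, so divide by f(x) over F_23: 17x^4 + 12x^3 + 13x^2 + 14x + 20 = (17x + 20)·(x^3 + 9x^2 + 16x + 15) + (21x^2 + 14x + 19). Hence a·b ≡ 21x^2 + 14x + 19 (mod f). (F_23[x]/(f) is a field with 23^3 = 12167 elements since f is irreducible of degree 3.)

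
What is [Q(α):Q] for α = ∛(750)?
[Q(α):Q] = 3

The minimal polynomial of α is x^3 - 750, irreducible over Q since 750 is not a perfect cube (so x^3 - 750 has no rational root). Hence [Q(α):Q] = deg(m_α) = 3.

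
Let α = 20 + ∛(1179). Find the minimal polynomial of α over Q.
m_α(x) = x^3 - 60x^2 + 1200x - 9179

Set β = α - 20 = ∛(1179), so β^3 = 1179. Then (α - 20)^3 - 1179 = 0, i.e. α is a root of g(x) = (x - 20)^3 - 1179 = x^3 - 60x^2 + 1200x - 9179. Since g(x) = h(x - 20) where h(x) = x^3 - 1179, and h is irreducible over Q (because 1179 is not a perfect cube, so h has no rational root, and a monic cubic with no rational root is irreducible), g is also irreducible (irreducibility is preserved under the substitution x → x - 20). Hence m_α(x) = x^3 - 60x^2 + 1200x - 9179.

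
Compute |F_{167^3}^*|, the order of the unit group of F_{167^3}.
|F_{167^3}^*| = 4657462

F_{167^3} has 167^3 = 4657463 elements; its multiplicative group consists of all nonzero elements, so |F_{167^3}^*| = 4657463 - 1 = 4657462. (It is cyclic since any finite subgroup of the multiplicative group of a field is cyclic.)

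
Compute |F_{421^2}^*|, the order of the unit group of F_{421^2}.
|F_{421^2}^*| = 177240

F_{421^2} has 421^2 = 177241 elements; its multiplicative group consists of all nonzero elements, so |F_{421^2}^*| = 177241 - 1 = 177240. (It is cyclic since any finite subgroup of the multiplicative group of a field is cyclic.)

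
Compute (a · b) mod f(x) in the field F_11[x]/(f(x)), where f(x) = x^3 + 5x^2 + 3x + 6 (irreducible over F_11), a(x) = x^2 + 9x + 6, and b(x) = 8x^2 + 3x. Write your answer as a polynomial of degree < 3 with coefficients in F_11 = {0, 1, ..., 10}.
a · b ≡ 8x^2 + 8x + 10 (mod f(x))

Multiply in F_11[x]: a(x)·b(x) = (x^2 + 9x + 6)·(8x^2 + 3x) = 8x^4 + 9x^3 + 9x^2 + 7x. This has degree ≥ 3, so divide by f(x) over F_11: 8x^4 + 9x^3 + 9x^2 + 7x = (8x + 2)·(x^3 + 5x^2 + 3x + 6) + (8x^2 + 8x + 10). Hence a·b ≡ 8x^2 + 8x + 10 (mod f). (F_11[x]/(f) is a field with 11^3 = 1331 elements since f is irreducible of degree 3.)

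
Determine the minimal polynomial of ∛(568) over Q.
m_α(x) = x^3 - 568

α satisfies α^3 = 568, so x^3 - 568 annihilates α. By the rational root test, a rational root p/q (in lowest terms) of x^3 - 568 would satisfy p^3 = 568 q^3, forcing q = 1 and p^3 = 568; but 568 is not a perfect cube, contradiction. A monic cubic over Q with no rational root is irreducible (any nontrivial factorization would include a linear factor). Hence x^3 - 568 is the minimal polynomial of α, and in particular [Q(α):Q] = 3.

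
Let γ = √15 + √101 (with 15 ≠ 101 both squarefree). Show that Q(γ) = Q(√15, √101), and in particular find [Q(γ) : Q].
[Q(γ) : Q] = 4 (equivalently, Q(γ) = Q(√15, √101))

Obviously Q(γ) ⊆ Q(√15, √101), and [Q(√15, √101):Q] = 4 (since 15, 101 are distinct squarefree integers > 1 with 1515 not a perfect square). To show equality we compute the minimal polynomial of γ. From γ = √15 + √101: γ^2 = 15 + 2√(1515) + 101 = 116 + 2√(1515), so γ^2 - 116 = 2√(1515); squaring, (γ^2 - 116)^2 = 4·1515, i.e. γ^4 - 232γ^2 + 13456 - 6060 = 0, i.e. γ^4 - 232γ^2 + 7396 = 0. So γ is a root of x^4 - 232x^2 + 7396. This polynomial is irreducible over Q: it has no rational root (each ±√15 ± √101 is irrational), and any factorization into two quadratics over Q would force √(1515) ∈ Q (pairing opposite roots) or √15, √101 ∈ Q (other pairings), all impossible. Hence [Q(γ):Q] = 4 = [Q(√15, √101):Q], so Q(γ) = Q(√15, √101).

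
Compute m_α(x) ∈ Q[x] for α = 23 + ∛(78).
m_α(x) = x^3 - 69x^2 + 1587x - 12245

Set β = α - 23 = ∛(78), so β^3 = 78. Then (α - 23)^3 - 78 = 0, i.e. α is a root of g(x) = (x - 23)^3 - 78 = x^3 - 69x^2 + 1587x - 12245. Since g(x) = h(x - 23) where h(x) = x^3 - 78, and h is irreducible over Q (because 78 is not a perfect cube, so h has no rational root, and a monic cubic with no rational root is irreducible), g is also irreducible (irreducibility is preserved under the substitution x → x - 23). Hence m_α(x) = x^3 - 69x^2 + 1587x - 12245.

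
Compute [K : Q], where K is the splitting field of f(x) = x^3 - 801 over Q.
[K : Q] = 6

The roots of x^3 - 801 are ∛801, ω∛801, ω^2∛801 where ω = e^(2πi/3) is a primitive cube root of unity, so K = Q(∛801, ω). Now [Q(∛801):Q] = 3 (since 801 is not a perfect cube, x^3 - 801 is irreducible) and [Q(ω):Q] = 2. Both 2 and 3 divide [K:Q], and [K:Q] ≤ 3·2 = 6, so [K:Q] = 6. (Equivalently: Q(∛801) ⊂ R but ω ∉ R, so [K : Q(∛801)] = 2.)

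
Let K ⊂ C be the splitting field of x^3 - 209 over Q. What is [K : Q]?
[K : Q] = 6

The roots of x^3 - 209 are ∛209, ω∛209, ω^2∛209 where ω = e^(2πi/3) is a primitive cube root of unity, so K = Q(∛209, ω). Now [Q(∛209):Q] = 3 (since 209 is not a perfect cube, x^3 - 209 is irreducible) and [Q(ω):Q] = 2. Both 2 and 3 divide [K:Q], and [K:Q] ≤ 3·2 = 6, so [K:Q] = 6. (Equivalently: Q(∛209) ⊂ R but ω ∉ R, so [K : Q(∛209)] = 2.)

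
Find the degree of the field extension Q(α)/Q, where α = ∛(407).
[Q(α):Q] = 3

The minimal polynomial of α is x^3 - 407, irreducible over Q since 407 is not a perfect cube (so x^3 - 407 has no rational root). Hence [Q(α):Q] = deg(m_α) = 3.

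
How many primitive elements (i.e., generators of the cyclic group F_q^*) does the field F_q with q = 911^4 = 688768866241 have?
There are φ(688768866240) = 129313013760 primitive elements

F_q^* is cyclic of order q - 1 = 688768866240. A cyclic group of order m has exactly φ(m) generators. Here m = 688768866240 = 2^6 · 3 · 5 · 7 · 13 · 19 · 29 · 41 · 349, so the number of primitive elements is φ(688768866240) = 129313013760.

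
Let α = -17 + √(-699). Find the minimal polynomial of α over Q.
m_α(x) = x^2 + 34x + 988

From α + 17 = √(-699), squaring gives (α + 17)^2 = -699, i.e. α^2 + 34α + 289 = -699, so α^2 + 34α + 988 = 0. The discriminant of x^2 + 34x + 988 is (34)^2 - 4·(988) = 1156 - 3952 = -2796, and 4·(-699) is not a perfect square in Q since -699 is squarefree and ≠ 1. Hence x^2 + 34x + 988 is irreducible over Q and is the minimal polynomial of α.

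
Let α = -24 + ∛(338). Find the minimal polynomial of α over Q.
m_α(x) = x^3 + 72x^2 + 1728x + 13486

Set β = α + 24 = ∛(338), so β^3 = 338. Then (α + 24)^3 - 338 = 0, i.e. α is a root of g(x) = (x + 24)^3 - 338 = x^3 + 72x^2 + 1728x + 13486. Since g(x) = h(x + 24) where h(x) = x^3 - 338, and h is irreducible over Q (because 338 is not a perfect cube, so h has no rational root, and a monic cubic with no rational root is irreducible), g is also irreducible (irreducibility is preserved under the substitution x → x + 24). Hence m_α(x) = x^3 + 72x^2 + 1728x + 13486.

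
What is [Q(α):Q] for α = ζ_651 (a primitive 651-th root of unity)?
[Q(α):Q] = 360

The minimal polynomial of ζ_651 over Q is the 651-th cyclotomic polynomial Φ_651(x), which is irreducible over Q and has degree φ(651) = 360. Hence [Q(α):Q] = φ(651) = 360.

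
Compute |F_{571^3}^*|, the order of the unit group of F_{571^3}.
|F_{571^3}^*| = 186169410

F_{571^3} has 571^3 = 186169411 elements; its multiplicative group consists of all nonzero elements, so |F_{571^3}^*| = 186169411 - 1 = 186169410. (It is cyclic since any finite subgroup of the multiplicative group of a field is cyclic.)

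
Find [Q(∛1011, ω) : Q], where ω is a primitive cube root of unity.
[Q(∛1011, ω) : Q] = 6

[Q(∛1011):Q] = 3 (min poly x^3 - 1011, irreducible since 1011 is not a perfect cube). [Q(ω):Q] = 2 (min poly x^2 + x + 1). Since Q(∛1011) ⊂ R and ω ∉ R, we have ω ∉ Q(∛1011), so x^2 + x + 1 remains irreducible over Q(∛1011) and [Q(∛1011, ω) : Q(∛1011)] = 2. By the tower law, [Q(∛1011, ω) : Q] = 3 · 2 = 6. (In fact Q(∛1011, ω) is the splitting field of x^3 - 1011 over Q.)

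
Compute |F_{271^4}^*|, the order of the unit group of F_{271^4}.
|F_{271^4}^*| = 5393580480

F_{271^4} has 271^4 = 5393580481 elements; its multiplicative group consists of all nonzero elements, so |F_{271^4}^*| = 5393580481 - 1 = 5393580480. (It is cyclic since any finite subgroup of the multiplicative group of a field is cyclic.)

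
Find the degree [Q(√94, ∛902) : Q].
[Q(√94, ∛902) : Q] = 6

Let L = Q(√94, ∛902). Since Q(√94) ⊂ L and [Q(√94):Q] = 2, the tower law gives 2 | [L:Q]. Likewise Q(∛902) ⊂ L with [Q(∛902):Q] = 3 (because 902 is not a perfect cube), so 3 | [L:Q]. As gcd(2,3) = 1, [L:Q] is divisible by 6. Conversely L is generated over Q by √94 and ∛902, so [L:Q] ≤ 2·3 = 6. Therefore [Q(√94, ∛902) : Q] = 6.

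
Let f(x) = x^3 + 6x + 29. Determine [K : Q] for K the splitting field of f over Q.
[K : Q] = 6

By the rational root test, any rational root of the monic integer polynomial f(x) = x^3 + 6x + 29 must be an integer dividing the constant term 29, i.e. one of ±{1, 29}. Evaluating: f(1) = 36, f(-1) = 22, f(29) = 24592, f(-29) = -24534; none is 0, so f has no rational root and is therefore irreducible over Q (a cubic with no linear factor over a field is irreducible). For an irreducible cubic, the Galois group is A_3 or S_3 according as the discriminant disc(f) = -4a^3 - 27b^2 = -4·(6)^3 - 27·(29)^2 = -23571 is or is not a square in Q. Here disc(f) = -23571 is not a perfect square in Q, so the Galois group of f over Q is not contained in A_3 and must be all of S_3. The splitting field has degree |S_3| = 6 over Q, so [K : Q] = 6.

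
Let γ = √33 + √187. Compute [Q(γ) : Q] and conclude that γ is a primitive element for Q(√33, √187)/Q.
[Q(γ) : Q] = 4 (equivalently, Q(γ) = Q(√33, √187))

Obviously Q(γ) ⊆ Q(√33, √187), and [Q(√33, √187):Q] = 4 (since 33, 187 are distinct squarefree integers > 1 with 6171 not a perfect square). To show equality we compute the minimal polynomial of γ. From γ = √33 + √187: γ^2 = 33 + 2√(6171) + 187 = 220 + 2√(6171), so γ^2 - 220 = 2√(6171); squaring, (γ^2 - 220)^2 = 4·6171, i.e. γ^4 - 440γ^2 + 48400 - 24684 = 0, i.e. γ^4 - 440γ^2 + 23716 = 0. So γ is a root of x^4 - 440x^2 + 23716. This polynomial is irreducible over Q: it has no rational root (each ±√33 ± √187 is irrational), and any factorization into two quadratics over Q would force √(6171) ∈ Q (pairing opposite roots) or √33, √187 ∈ Q (other pairings), all impossible. Hence [Q(γ):Q] = 4 = [Q(√33, √187):Q], so Q(γ) = Q(√33, √187).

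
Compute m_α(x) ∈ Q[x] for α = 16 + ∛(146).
m_α(x) = x^3 - 48x^2 + 768x - 4242

Set β = α - 16 = ∛(146), so β^3 = 146. Then (α - 16)^3 - 146 = 0, i.e. α is a root of g(x) = (x - 16)^3 - 146 = x^3 - 48x^2 + 768x - 4242. Since g(x) = h(x - 16) where h(x) = x^3 - 146, and h is irreducible over Q (because 146 is not a perfect cube, so h has no rational root, and a monic cubic with no rational root is irreducible), g is also irreducible (irreducibility is preserved under the substitution x → x - 16). Hence m_α(x) = x^3 - 48x^2 + 768x - 4242.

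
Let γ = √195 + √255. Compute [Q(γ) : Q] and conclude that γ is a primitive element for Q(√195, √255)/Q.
[Q(γ) : Q] = 4 (equivalently, Q(γ) = Q(√195, √255))

Obviously Q(γ) ⊆ Q(√195, √255), and [Q(√195, √255):Q] = 4 (since 195, 255 are distinct squarefree integers > 1 with 49725 not a perfect square). To show equality we compute the minimal polynomial of γ. From γ = √195 + √255: γ^2 = 195 + 2√(49725) + 255 = 450 + 2√(49725), so γ^2 - 450 = 2√(49725); squaring, (γ^2 - 450)^2 = 4·49725, i.e. γ^4 - 900γ^2 + 202500 - 198900 = 0, i.e. γ^4 - 900γ^2 + 3600 = 0. So γ is a root of x^4 - 900x^2 + 3600. This polynomial is irreducible over Q: it has no rational root (each ±√195 ± √255 is irrational), and any factorization into two quadratics over Q would force √(49725) ∈ Q (pairing opposite roots) or √195, √255 ∈ Q (other pairings), all impossible. Hence [Q(γ):Q] = 4 = [Q(√195, √255):Q], so Q(γ) = Q(√195, √255).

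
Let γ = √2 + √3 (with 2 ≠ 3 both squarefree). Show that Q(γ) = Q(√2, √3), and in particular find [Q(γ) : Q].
[Q(γ) : Q] = 4 (equivalently, Q(γ) = Q(√2, √3))

Obviously Q(γ) ⊆ Q(√2, √3), and [Q(√2, √3):Q] = 4 (since 2, 3 are distinct squarefree integers > 1 with 6 not a perfect square). To show equality we compute the minimal polynomial of γ. From γ = √2 + √3: γ^2 = 2 + 2√(6) + 3 = 5 + 2√(6), so γ^2 - 5 = 2√(6); squaring, (γ^2 - 5)^2 = 4·6, i.e. γ^4 - 10γ^2 + 25 - 24 = 0, i.e. γ^4 - 10γ^2 + 1 = 0. So γ is a root of x^4 - 10x^2 + 1. This polynomial is irreducible over Q: it has no rational root (each ±√2 ± √3 is irrational), and any factorization into two quadratics over Q would force √(6) ∈ Q (pairing opposite roots) or √2, √3 ∈ Q (other pairings), all impossible. Hence [Q(γ):Q] = 4 = [Q(√2, √3):Q], so Q(γ) = Q(√2, √3).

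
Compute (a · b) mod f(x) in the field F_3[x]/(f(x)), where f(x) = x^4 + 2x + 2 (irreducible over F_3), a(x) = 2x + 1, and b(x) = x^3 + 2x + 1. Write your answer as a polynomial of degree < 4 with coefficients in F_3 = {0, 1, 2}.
a · b ≡ x^3 + x^2 (mod f(x))

Multiply in F_3[x]: a(x)·b(x) = (2x + 1)·(x^3 + 2x + 1) = 2x^4 + x^3 + x^2 + x + 1. This has degree ≥ 4, so divide by f(x) over F_3: 2x^4 + x^3 + x^2 + x + 1 = (2)·(x^4 + 2x + 2) + (x^3 + x^2). Hence a·b ≡ x^3 + x^2 (mod f). (F_3[x]/(f) is a field with 3^4 = 81 elements since f is irreducible of degree 4.)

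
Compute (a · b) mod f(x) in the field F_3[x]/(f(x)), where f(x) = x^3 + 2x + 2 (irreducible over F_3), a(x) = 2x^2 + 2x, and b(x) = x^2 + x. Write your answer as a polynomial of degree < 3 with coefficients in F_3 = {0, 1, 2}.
a · b ≡ x^2 + 1 (mod f(x))

Multiply in F_3[x]: a(x)·b(x) = (2x^2 + 2x)·(x^2 + x) = 2x^4 + x^3 + 2x^2. This has degree ≥ 3, so divide by f(x) over F_3: 2x^4 + x^3 + 2x^2 = (2x + 1)·(x^3 + 2x + 2) + (x^2 + 1). Hence a·b ≡ x^2 + 1 (mod f). (F_3[x]/(f) is a field with 3^3 = 27 elements since f is irreducible of degree 3.)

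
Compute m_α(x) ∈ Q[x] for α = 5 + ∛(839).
m_α(x) = x^3 - 15x^2 + 75x - 964

Set β = α - 5 = ∛(839), so β^3 = 839. Then (α - 5)^3 - 839 = 0, i.e. α is a root of g(x) = (x - 5)^3 - 839 = x^3 - 15x^2 + 75x - 964. Since g(x) = h(x - 5) where h(x) = x^3 - 839, and h is irreducible over Q (because 839 is not a perfect cube, so h has no rational root, and a monic cubic with no rational root is irreducible), g is also irreducible (irreducibility is preserved under the substitution x → x - 5). Hence m_α(x) = x^3 - 15x^2 + 75x - 964.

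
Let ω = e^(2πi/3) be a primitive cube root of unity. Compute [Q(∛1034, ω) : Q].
[Q(∛1034, ω) : Q] = 6

[Q(∛1034):Q] = 3 (min poly x^3 - 1034, irreducible since 1034 is not a perfect cube). [Q(ω):Q] = 2 (min poly x^2 + x + 1). Since Q(∛1034) ⊂ R and ω ∉ R, we have ω ∉ Q(∛1034), so x^2 + x + 1 remains irreducible over Q(∛1034) and [Q(∛1034, ω) : Q(∛1034)] = 2. By the tower law, [Q(∛1034, ω) : Q] = 3 · 2 = 6. (In fact Q(∛1034, ω) is the splitting field of x^3 - 1034 over Q.)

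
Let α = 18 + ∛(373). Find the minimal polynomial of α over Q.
m_α(x) = x^3 - 54x^2 + 972x - 6205

Set β = α - 18 = ∛(373), so β^3 = 373. Then (α - 18)^3 - 373 = 0, i.e. α is a root of g(x) = (x - 18)^3 - 373 = x^3 - 54x^2 + 972x - 6205. Since g(x) = h(x - 18) where h(x) = x^3 - 373, and h is irreducible over Q (because 373 is not a perfect cube, so h has no rational root, and a monic cubic with no rational root is irreducible), g is also irreducible (irreducibility is preserved under the substitution x → x - 18). Hence m_α(x) = x^3 - 54x^2 + 972x - 6205.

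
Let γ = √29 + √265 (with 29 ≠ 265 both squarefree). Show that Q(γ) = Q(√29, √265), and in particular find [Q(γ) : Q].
[Q(γ) : Q] = 4 (equivalently, Q(γ) = Q(√29, √265))

Obviously Q(γ) ⊆ Q(√29, √265), and [Q(√29, √265):Q] = 4 (since 29, 265 are distinct squarefree integers > 1 with 7685 not a perfect square). To show equality we compute the minimal polynomial of γ. From γ = √29 + √265: γ^2 = 29 + 2√(7685) + 265 = 294 + 2√(7685), so γ^2 - 294 = 2√(7685); squaring, (γ^2 - 294)^2 = 4·7685, i.e. γ^4 - 588γ^2 + 86436 - 30740 = 0, i.e. γ^4 - 588γ^2 + 55696 = 0. So γ is a root of x^4 - 588x^2 + 55696. This polynomial is irreducible over Q: it has no rational root (each ±√29 ± √265 is irrational), and any factorization into two quadratics over Q would force √(7685) ∈ Q (pairing opposite roots) or √29, √265 ∈ Q (other pairings), all impossible. Hence [Q(γ):Q] = 4 = [Q(√29, √265):Q], so Q(γ) = Q(√29, √265).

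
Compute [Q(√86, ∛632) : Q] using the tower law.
[Q(√86, ∛632) : Q] = 6

Let L = Q(√86, ∛632). Since Q(√86) ⊂ L and [Q(√86):Q] = 2, the tower law gives 2 | [L:Q]. Likewise Q(∛632) ⊂ L with [Q(∛632):Q] = 3 (because 632 is not a perfect cube), so 3 | [L:Q]. As gcd(2,3) = 1, [L:Q] is divisible by 6. Conversely L is generated over Q by √86 and ∛632, so [L:Q] ≤ 2·3 = 6. Therefore [Q(√86, ∛632) : Q] = 6.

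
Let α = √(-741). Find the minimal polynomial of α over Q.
m_α(x) = x^2 + 741

α satisfies α^2 + 741 = 0, so x^2 + 741 annihilates α. Since d = -741 is squarefree and ≠ 1, it is not a perfect square in Q, so x^2 + 741 has no rational root and is therefore irreducible over Q (a degree-2 polynomial over a field is irreducible iff it has no root). Hence m_α(x) = x^2 + 741.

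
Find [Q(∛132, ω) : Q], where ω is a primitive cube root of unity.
[Q(∛132, ω) : Q] = 6

[Q(∛132):Q] = 3 (min poly x^3 - 132, irreducible since 132 is not a perfect cube). [Q(ω):Q] = 2 (min poly x^2 + x + 1). Since Q(∛132) ⊂ R and ω ∉ R, we have ω ∉ Q(∛132), so x^2 + x + 1 remains irreducible over Q(∛132) and [Q(∛132, ω) : Q(∛132)] = 2. By the tower law, [Q(∛132, ω) : Q] = 3 · 2 = 6. (In fact Q(∛132, ω) is the splitting field of x^3 - 132 over Q.)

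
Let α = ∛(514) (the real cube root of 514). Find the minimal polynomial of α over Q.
m_α(x) = x^3 - 514

α satisfies α^3 = 514, so x^3 - 514 annihilates α. By the rational root test, a rational root p/q (in lowest terms) of x^3 - 514 would satisfy p^3 = 514 q^3, forcing q = 1 and p^3 = 514; but 514 is not a perfect cube, contradiction. A monic cubic over Q with no rational root is irreducible (any nontrivial factorization would include a linear factor). Hence x^3 - 514 is the minimal polynomial of α, and in particular [Q(α):Q] = 3.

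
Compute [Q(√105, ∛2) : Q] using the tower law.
[Q(√105, ∛2) : Q] = 6

Let L = Q(√105, ∛2). Since Q(√105) ⊂ L and [Q(√105):Q] = 2, the tower law gives 2 | [L:Q]. Likewise Q(∛2) ⊂ L with [Q(∛2):Q] = 3 (because 2 is not a perfect cube), so 3 | [L:Q]. As gcd(2,3) = 1, [L:Q] is divisible by 6. Conversely L is generated over Q by √105 and ∛2, so [L:Q] ≤ 2·3 = 6. Therefore [Q(√105, ∛2) : Q] = 6.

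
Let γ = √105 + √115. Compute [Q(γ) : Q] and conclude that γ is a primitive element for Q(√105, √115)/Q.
[Q(γ) : Q] = 4 (equivalently, Q(γ) = Q(√105, √115))

Obviously Q(γ) ⊆ Q(√105, √115), and [Q(√105, √115):Q] = 4 (since 105, 115 are distinct squarefree integers > 1 with 12075 not a perfect square). To show equality we compute the minimal polynomial of γ. From γ = √105 + √115: γ^2 = 105 + 2√(12075) + 115 = 220 + 2√(12075), so γ^2 - 220 = 2√(12075); squaring, (γ^2 - 220)^2 = 4·12075, i.e. γ^4 - 440γ^2 + 48400 - 48300 = 0, i.e. γ^4 - 440γ^2 + 100 = 0. So γ is a root of x^4 - 440x^2 + 100. This polynomial is irreducible over Q: it has no rational root (each ±√105 ± √115 is irrational), and any factorization into two quadratics over Q would force √(12075) ∈ Q (pairing opposite roots) or √105, √115 ∈ Q (other pairings), all impossible. Hence [Q(γ):Q] = 4 = [Q(√105, √115):Q], so Q(γ) = Q(√105, √115).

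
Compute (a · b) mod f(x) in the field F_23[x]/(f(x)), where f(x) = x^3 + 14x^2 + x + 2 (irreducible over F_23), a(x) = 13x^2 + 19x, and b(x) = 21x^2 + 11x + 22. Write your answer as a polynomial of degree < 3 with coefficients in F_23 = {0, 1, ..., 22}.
a · b ≡ 4x^2 + x + 5 (mod f(x))

Multiply in F_23[x]: a(x)·b(x) = (13x^2 + 19x)·(21x^2 + 11x + 22) = 20x^4 + 13x^3 + 12x^2 + 4x. This has degree ≥ 3, so divide by f(x) over F_23: 20x^4 + 13x^3 + 12x^2 + 4x = (20x + 9)·(x^3 + 14x^2 + x + 2) + (4x^2 + x + 5). Hence a·b ≡ 4x^2 + x + 5 (mod f). (F_23[x]/(f) is a field with 23^3 = 12167 elements since f is irreducible of degree 3.)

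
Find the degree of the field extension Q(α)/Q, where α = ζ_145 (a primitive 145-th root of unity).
[Q(α):Q] = 112

The minimal polynomial of ζ_145 over Q is the 145-th cyclotomic polynomial Φ_145(x), which is irreducible over Q and has degree φ(145) = 112. Hence [Q(α):Q] = φ(145) = 112.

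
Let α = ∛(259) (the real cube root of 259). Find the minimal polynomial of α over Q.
m_α(x) = x^3 - 259

α satisfies α^3 = 259, so x^3 - 259 annihilates α. By the rational root test, a rational root p/q (in lowest terms) of x^3 - 259 would satisfy p^3 = 259 q^3, forcing q = 1 and p^3 = 259; but 259 is not a perfect cube, contradiction. A monic cubic over Q with no rational root is irreducible (any nontrivial factorization would include a linear factor). Hence x^3 - 259 is the minimal polynomial of α, and in particular [Q(α):Q] = 3.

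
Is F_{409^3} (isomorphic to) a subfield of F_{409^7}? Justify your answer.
No: F_{409^3} is not a subfield of F_{409^7}

F_{p^m} embeds in F_{p^n} iff m | n. Here 3 ∤ 7 (since 7 = 2·3 + 1 with remainder 1 ≠ 0), so F_{409^3} is not a subfield of F_{409^7}. Equivalently: if it were, the tower law would give 3 = [F_{409^3}:F_409] dividing [F_{409^7}:F_409] = 7, contradiction.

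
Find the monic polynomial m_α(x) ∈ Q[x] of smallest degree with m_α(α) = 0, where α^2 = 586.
m_α(x) = x^2 - 586

α satisfies α^2 - 586 = 0, so x^2 - 586 annihilates α. Since d = 586 is squarefree and ≠ 1, it is not a perfect square in Q, so x^2 - 586 has no rational root and is therefore irreducible over Q (a degree-2 polynomial over a field is irreducible iff it has no root). Hence m_α(x) = x^2 - 586.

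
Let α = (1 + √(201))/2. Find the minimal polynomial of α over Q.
m_α(x) = x^2 - x - 50

From 2α - 1 = √(201), squaring gives (2α - 1)^2 = 201, i.e. 4α^2 - 4α + 1 = 201, so α^2 - α + (1 - 201)/4 = 0. Since 201 ≡ 1 (mod 4), (1 - 201)/4 = -50 ∈ Z. The polynomial x^2 - x - 50 has discriminant 1 - 4·(-50) = 201, which is not a perfect square in Q (d = 201 is squarefree and ≠ 1), so x^2 - x - 50 is irreducible over Q. It is the minimal polynomial of α.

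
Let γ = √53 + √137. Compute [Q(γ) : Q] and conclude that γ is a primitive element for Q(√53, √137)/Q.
[Q(γ) : Q] = 4 (equivalently, Q(γ) = Q(√53, √137))

Obviously Q(γ) ⊆ Q(√53, √137), and [Q(√53, √137):Q] = 4 (since 53, 137 are distinct squarefree integers > 1 with 7261 not a perfect square). To show equality we compute the minimal polynomial of γ. From γ = √53 + √137: γ^2 = 53 + 2√(7261) + 137 = 190 + 2√(7261), so γ^2 - 190 = 2√(7261); squaring, (γ^2 - 190)^2 = 4·7261, i.e. γ^4 - 380γ^2 + 36100 - 29044 = 0, i.e. γ^4 - 380γ^2 + 7056 = 0. So γ is a root of x^4 - 380x^2 + 7056. This polynomial is irreducible over Q: it has no rational root (each ±√53 ± √137 is irrational), and any factorization into two quadratics over Q would force √(7261) ∈ Q (pairing opposite roots) or √53, √137 ∈ Q (other pairings), all impossible. Hence [Q(γ):Q] = 4 = [Q(√53, √137):Q], so Q(γ) = Q(√53, √137).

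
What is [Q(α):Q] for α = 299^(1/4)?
[Q(α):Q] = 4

α is a root of x^4 - 299. By Eisenstein's criterion at the prime p = 13 (which divides the constant term 299 but p^2 = 169 does not, since 299 is squarefree), x^4 - 299 is irreducible over Q. Hence [Q(α):Q] = 4.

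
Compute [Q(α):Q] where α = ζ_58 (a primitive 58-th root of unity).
[Q(α):Q] = 28

The minimal polynomial of ζ_58 over Q is the 58-th cyclotomic polynomial Φ_58(x), which is irreducible over Q and has degree φ(58) = 28. Hence [Q(α):Q] = φ(58) = 28.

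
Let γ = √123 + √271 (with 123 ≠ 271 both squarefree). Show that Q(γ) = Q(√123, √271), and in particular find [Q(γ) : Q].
[Q(γ) : Q] = 4 (equivalently, Q(γ) = Q(√123, √271))

Obviously Q(γ) ⊆ Q(√123, √271), and [Q(√123, √271):Q] = 4 (since 123, 271 are distinct squarefree integers > 1 with 33333 not a perfect square). To show equality we compute the minimal polynomial of γ. From γ = √123 + √271: γ^2 = 123 + 2√(33333) + 271 = 394 + 2√(33333), so γ^2 - 394 = 2√(33333); squaring, (γ^2 - 394)^2 = 4·33333, i.e. γ^4 - 788γ^2 + 155236 - 133332 = 0, i.e. γ^4 - 788γ^2 + 21904 = 0. So γ is a root of x^4 - 788x^2 + 21904. This polynomial is irreducible over Q: it has no rational root (each ±√123 ± √271 is irrational), and any factorization into two quadratics over Q would force √(33333) ∈ Q (pairing opposite roots) or √123, √271 ∈ Q (other pairings), all impossible. Hence [Q(γ):Q] = 4 = [Q(√123, √271):Q], so Q(γ) = Q(√123, √271).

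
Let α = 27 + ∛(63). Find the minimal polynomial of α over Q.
m_α(x) = x^3 - 81x^2 + 2187x - 19746

Set β = α - 27 = ∛(63), so β^3 = 63. Then (α - 27)^3 - 63 = 0, i.e. α is a root of g(x) = (x - 27)^3 - 63 = x^3 - 81x^2 + 2187x - 19746. Since g(x) = h(x - 27) where h(x) = x^3 - 63, and h is irreducible over Q (because 63 is not a perfect cube, so h has no rational root, and a monic cubic with no rational root is irreducible), g is also irreducible (irreducibility is preserved under the substitution x → x - 27). Hence m_α(x) = x^3 - 81x^2 + 2187x - 19746.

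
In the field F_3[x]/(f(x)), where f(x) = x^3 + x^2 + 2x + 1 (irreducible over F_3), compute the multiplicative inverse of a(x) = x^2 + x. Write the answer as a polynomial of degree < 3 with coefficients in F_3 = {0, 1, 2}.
a(x)^(-1) ≡ x^2 + 2x + 2 (mod f(x))

Since f is irreducible over F_3, F_3[x]/(f) is a field and a(x) ≠ 0 has an inverse. Apply the extended Euclidean algorithm to f(x) and a(x) in F_3[x]: f(x) = (x)·a(x) + (2x + 1);  a(x) = (2x + 1)·(2x + 1) + (2). The last nonzero remainder is the constant 2 = gcd(f, a) in F_3. Back-substituting through the division chain expresses 2 = s(x)·a(x) + t(x)·f(x) with s(x) ≡ 2x^2 + x + 1 (mod f), so (2x^2 + x + 1)·a(x) ≡ 2 (mod f). Multiplying by 2^(-1) ≡ 2 in F_3 gives a(x)^(-1) ≡ 2·(2x^2 + x + 1) ≡ x^2 + 2x + 2 (mod f). Check: (x^2 + x)·(x^2 + 2x + 2) = x^4 + x^2 + 2x ≡ 1 (mod x^3 + x^2 + 2x + 1).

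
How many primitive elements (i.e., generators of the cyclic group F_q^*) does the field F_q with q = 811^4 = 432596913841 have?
There are φ(432596913840) = 85837086720 primitive elements

F_q^* is cyclic of order q - 1 = 432596913840. A cyclic group of order m has exactly φ(m) generators. Here m = 432596913840 = 2^4 · 3^4 · 5 · 7 · 13 · 29 · 41 · 617, so the number of primitive elements is φ(432596913840) = 85837086720.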